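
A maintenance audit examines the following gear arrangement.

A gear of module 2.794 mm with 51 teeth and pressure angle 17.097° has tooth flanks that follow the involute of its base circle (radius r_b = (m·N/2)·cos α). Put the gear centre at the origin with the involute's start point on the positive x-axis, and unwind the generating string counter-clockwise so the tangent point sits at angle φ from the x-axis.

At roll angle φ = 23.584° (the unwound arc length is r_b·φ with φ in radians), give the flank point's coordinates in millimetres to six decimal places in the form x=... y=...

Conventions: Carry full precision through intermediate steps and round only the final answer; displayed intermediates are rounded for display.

class = single-mesh tooth geometry [base-circle involute, m = 2.794, 51T]
pitch radius r_p = m·N/2 = 2.794·51/2 = 71.247000
base radius r_b = r_p·cos α = 71.247000·cos 17.097° = 68.098482
roll angle φ = 23.584° = 0.41161845 rad
x = r_b·(cos φ + φ·sin φ) = 73.625368
y = r_b·(sin φ − φ·cos φ) = 1.556412

x=73.625368 y=1.556412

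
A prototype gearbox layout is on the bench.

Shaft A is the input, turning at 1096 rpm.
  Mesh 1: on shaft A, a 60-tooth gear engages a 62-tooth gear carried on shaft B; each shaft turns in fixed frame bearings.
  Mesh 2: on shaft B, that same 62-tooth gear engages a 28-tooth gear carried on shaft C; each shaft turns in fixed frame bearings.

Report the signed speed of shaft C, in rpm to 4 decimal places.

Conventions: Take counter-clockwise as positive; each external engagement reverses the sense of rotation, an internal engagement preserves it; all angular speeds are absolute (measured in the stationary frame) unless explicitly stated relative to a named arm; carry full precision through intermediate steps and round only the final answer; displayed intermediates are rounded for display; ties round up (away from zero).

recognized (3 fixed axles, 2 meshes): fixed-axis compound train
mesh 1 [60T→62T]: ω = 1096.0000×60/62 = 1060.6452 rpm, sense flips to −
mesh 2 [62T→28T]: ω = 1060.6452×62/28 = 2348.5714 rpm, sense flips to +
signed output speed = +2348.5714 rpm

+2348.5714 rpm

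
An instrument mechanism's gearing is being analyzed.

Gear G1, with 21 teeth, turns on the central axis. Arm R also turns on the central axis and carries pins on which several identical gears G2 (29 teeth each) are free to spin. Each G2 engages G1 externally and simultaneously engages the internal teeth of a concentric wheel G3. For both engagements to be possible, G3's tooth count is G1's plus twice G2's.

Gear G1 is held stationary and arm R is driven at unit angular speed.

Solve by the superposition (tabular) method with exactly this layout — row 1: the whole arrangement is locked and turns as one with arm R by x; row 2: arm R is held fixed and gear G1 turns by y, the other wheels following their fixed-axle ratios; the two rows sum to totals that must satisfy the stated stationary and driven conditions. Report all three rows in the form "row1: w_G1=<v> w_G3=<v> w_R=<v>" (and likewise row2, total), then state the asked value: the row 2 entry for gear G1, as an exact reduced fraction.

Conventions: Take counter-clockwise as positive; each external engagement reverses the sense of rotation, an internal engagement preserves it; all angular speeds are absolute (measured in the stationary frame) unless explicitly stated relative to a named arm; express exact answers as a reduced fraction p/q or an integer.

topology: planetary set — G1 21T / G2 29T / G3 79T, arm = carrier (Willis)
superposition row 1 [locked train]: every member turns x
row 2 (arm held, sun turns y): ω_ring = −(21/79)·y, ω_arm = 0
boundary: total ω_sun = x + y = 0 and total ω_arm = x = 1  ⇒  y = -1, x = 1
row 2 ring = −(21/79)·(-1) = 21/79
totals (row 1 + row 2): sun 1 + (-1) = 0, ring 1 + 21/79 = 100/79, arm 1 + 0 = 1
asked cell (row2, sun) = -1

row1: w_G1=1 w_G3=1 w_R=1
row2: w_G1=-1 w_G3=21/79 w_R=0
total: w_G1=0 w_G3=100/79 w_R=1
asked value: -1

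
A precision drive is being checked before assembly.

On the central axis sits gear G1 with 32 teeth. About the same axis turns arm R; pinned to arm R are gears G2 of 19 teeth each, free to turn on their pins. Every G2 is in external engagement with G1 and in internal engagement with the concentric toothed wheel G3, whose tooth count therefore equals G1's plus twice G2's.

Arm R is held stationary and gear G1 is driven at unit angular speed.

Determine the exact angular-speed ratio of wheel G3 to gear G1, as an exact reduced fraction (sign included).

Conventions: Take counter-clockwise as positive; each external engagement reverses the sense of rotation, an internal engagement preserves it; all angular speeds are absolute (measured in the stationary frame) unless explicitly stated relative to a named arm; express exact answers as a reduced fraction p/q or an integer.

class = planetary set [G3 = 32+2·19 = 70; Willis about the carrier]
ring teeth: 32 + 2·19 = 70
32(ω_sun−ω_arm) = −70(ω_ring−ω_arm),  ω_arm = 0, ω_sun = 1
ω_ring = 0 − (32/70)(1−0) = -16/35
ω_out/ω_in = -16/35

-16/35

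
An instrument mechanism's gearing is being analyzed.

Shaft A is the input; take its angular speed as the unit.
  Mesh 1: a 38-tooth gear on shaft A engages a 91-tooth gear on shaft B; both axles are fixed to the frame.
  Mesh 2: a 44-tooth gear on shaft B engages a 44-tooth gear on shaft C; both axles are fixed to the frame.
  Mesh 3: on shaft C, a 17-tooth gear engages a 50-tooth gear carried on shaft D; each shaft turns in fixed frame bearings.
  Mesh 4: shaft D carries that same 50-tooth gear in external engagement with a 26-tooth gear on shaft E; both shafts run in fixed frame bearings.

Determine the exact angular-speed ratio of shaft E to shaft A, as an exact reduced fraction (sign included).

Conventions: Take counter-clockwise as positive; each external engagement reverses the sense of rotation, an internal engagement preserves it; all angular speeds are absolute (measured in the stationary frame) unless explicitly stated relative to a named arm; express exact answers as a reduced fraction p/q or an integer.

323/1183

class = fixed-axis compound train [4 meshes; 4 ratios multiply, 4 sense flips]
mesh 1 [38T→91T]: running ratio 38/91, sense −
mesh 2 [44T→44T]: running ratio 38/91, sense +
mesh 3 [17T→50T]: running ratio 323/2275, sense −
mesh 4 [50T→26T]: running ratio 323/1183, sense +
ω_out/ω_in = 323/1183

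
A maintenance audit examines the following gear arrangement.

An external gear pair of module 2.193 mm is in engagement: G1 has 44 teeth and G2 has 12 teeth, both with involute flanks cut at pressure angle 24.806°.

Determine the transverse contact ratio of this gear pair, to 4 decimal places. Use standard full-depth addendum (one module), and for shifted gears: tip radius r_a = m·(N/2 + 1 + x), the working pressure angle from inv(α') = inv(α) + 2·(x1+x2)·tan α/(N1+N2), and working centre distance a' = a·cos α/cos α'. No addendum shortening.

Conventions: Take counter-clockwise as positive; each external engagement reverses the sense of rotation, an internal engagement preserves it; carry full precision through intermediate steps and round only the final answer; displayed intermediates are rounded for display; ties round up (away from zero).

recognized (one external pair, fixed centres): single-mesh tooth geometry, m = 2.193, N1 = 44, N2 = 12
base radii: r_b1 = 43.794513, r_b2 = 11.943958
tip radii: r_a1 = 50.439000, r_a2 = 15.351000
no profile shift: α' = α, a' = a
action lengths: √(r_a1²−r_b1²) = 25.022657, √(r_a2²−r_b2²) = 9.643395
base pitch p_b = π·m·cos α = 6.253842
CR = (25.022657 + 9.643395 − 61.404000·sin 24.80600°)/6.253842 = 1.423794
contact ratio ≈ 1.4238

1.4238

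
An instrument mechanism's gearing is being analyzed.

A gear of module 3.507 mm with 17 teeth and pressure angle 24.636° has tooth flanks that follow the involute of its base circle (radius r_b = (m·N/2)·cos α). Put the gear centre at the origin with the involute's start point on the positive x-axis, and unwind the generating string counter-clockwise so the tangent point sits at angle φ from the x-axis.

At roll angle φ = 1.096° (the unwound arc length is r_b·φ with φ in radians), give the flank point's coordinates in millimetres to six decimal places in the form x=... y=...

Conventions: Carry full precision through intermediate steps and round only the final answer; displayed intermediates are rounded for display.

x=27.101028 y=0.000063

topology: single-mesh involute geometry — m = 3.507, N = 17
pitch radius r_p = m·N/2 = 3.507·17/2 = 29.809500
base radius r_b = r_p·cos α = 29.809500·cos 24.636° = 27.096072
roll angle φ = 1.096° = 0.01912881 rad
x = r_b·(cos φ + φ·sin φ) = 27.101028
y = r_b·(sin φ − φ·cos φ) = 0.000063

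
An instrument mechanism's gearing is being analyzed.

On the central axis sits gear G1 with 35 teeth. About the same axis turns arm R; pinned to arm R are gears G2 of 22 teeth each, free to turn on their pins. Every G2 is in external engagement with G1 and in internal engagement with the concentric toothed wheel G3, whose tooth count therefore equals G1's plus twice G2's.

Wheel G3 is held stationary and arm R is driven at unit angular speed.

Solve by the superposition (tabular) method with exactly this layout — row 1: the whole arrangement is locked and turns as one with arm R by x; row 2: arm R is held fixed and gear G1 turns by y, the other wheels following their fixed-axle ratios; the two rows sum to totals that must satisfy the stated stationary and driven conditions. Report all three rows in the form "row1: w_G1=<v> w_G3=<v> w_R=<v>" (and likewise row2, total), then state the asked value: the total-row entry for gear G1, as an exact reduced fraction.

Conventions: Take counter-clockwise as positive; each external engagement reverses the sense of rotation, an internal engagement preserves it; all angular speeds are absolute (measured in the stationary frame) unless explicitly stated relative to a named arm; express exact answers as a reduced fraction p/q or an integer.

class = planetary set [G3 = 35+2·22 = 79; Willis about the carrier]
row 1 — lock + rotate with arm: ω_sun = ω_ring = ω_arm = x
row 2: sun turns y, ring = −(35/79)·y, arm 0
boundary: total ω_ring = x − (35/79)·y = 0 and total ω_arm = x = 1  ⇒  y = 79/35, x = 1
row 2 ring = −(35/79)·79/35 = -1
totals (row 1 + row 2): sun 1 + 79/35 = 114/35, ring 1 + (-1) = 0, arm 1 + 0 = 1
asked cell (total, sun) = 114/35

row1: w_G1=1 w_G3=1 w_R=1
row2: w_G1=79/35 w_G3=-1 w_R=0
total: w_G1=114/35 w_G3=0 w_R=1
asked value: 114/35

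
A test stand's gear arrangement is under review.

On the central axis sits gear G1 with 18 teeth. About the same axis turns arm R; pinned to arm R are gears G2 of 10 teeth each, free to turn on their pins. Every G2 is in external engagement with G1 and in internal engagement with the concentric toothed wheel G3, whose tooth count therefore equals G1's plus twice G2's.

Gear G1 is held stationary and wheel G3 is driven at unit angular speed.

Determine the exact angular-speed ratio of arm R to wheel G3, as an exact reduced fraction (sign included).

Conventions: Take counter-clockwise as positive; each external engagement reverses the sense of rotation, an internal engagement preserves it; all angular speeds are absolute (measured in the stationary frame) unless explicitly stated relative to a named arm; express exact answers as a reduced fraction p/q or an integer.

recognized (axles ride arm R): planetary set, 18/10/38 teeth
ring teeth: 18 + 2·10 = 38
18(ω_sun−ω_arm) = −38(ω_ring−ω_arm),  ω_sun = 0, ω_ring = 1
18(0−ω_arm) = −38(1−ω_arm)  ⇒  56·ω_arm = 38  ⇒  ω_arm = 19/28
ω_out/ω_in = 19/28

19/28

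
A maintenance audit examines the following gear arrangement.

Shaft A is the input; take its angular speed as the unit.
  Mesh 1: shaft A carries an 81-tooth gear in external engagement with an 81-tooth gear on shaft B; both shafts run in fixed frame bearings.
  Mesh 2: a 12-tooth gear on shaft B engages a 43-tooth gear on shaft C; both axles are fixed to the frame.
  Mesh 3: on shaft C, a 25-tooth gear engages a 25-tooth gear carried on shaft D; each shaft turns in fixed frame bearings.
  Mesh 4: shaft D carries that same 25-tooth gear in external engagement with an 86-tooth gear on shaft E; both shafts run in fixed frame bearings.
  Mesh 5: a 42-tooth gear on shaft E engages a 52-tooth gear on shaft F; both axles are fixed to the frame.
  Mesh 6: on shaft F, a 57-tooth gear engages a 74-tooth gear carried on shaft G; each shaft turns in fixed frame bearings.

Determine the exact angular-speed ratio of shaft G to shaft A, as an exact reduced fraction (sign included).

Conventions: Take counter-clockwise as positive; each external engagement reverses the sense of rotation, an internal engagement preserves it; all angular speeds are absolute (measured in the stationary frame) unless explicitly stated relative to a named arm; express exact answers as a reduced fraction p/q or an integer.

class = fixed-axis compound train [6 meshes; 6 ratios multiply, 6 sense flips]
mesh 1 [81T→81T]: running ratio 1, sense −
mesh 2 [12T→43T]: running ratio 12/43, sense +
mesh 3 [25T→25T]: running ratio 12/43, sense −
mesh 4 [25T→86T]: running ratio 150/1849, sense +
mesh 5 [42T→52T]: running ratio 1575/24037, sense −
mesh 6 [57T→74T]: running ratio 89775/1778738, sense +
ω_out/ω_in = 89775/1778738

89775/1778738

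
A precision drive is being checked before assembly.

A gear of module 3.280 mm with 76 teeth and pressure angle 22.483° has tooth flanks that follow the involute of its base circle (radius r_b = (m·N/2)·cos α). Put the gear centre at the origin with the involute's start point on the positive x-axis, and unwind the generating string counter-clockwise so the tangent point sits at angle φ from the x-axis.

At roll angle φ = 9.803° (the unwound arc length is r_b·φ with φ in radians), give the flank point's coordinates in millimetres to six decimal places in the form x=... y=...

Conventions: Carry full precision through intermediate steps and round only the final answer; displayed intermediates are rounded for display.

x=116.839832 y=0.191709

single-mesh involute tooth geometry (76T wheel at module 3.280)
pitch radius r_p = m·N/2 = 3.280·76/2 = 124.640000
base radius r_b = r_p·cos α = 124.640000·cos 22.483° = 115.166492
roll angle φ = 9.803° = 0.17109463 rad
x = r_b·(cos φ + φ·sin φ) = 116.839832
y = r_b·(sin φ − φ·cos φ) = 0.191709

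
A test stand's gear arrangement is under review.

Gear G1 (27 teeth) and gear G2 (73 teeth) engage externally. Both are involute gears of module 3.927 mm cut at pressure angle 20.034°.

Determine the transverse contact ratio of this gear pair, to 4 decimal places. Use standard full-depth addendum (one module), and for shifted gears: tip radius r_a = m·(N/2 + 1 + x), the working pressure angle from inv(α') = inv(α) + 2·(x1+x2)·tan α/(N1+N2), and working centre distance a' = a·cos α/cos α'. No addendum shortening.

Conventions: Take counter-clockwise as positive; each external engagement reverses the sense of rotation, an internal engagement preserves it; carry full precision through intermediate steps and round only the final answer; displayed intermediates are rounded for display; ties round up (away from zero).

1.7199

recognized (one external pair, fixed centres): single-mesh tooth geometry, m = 3.927, N1 = 27, N2 = 73
base radii: r_b1 = 49.806566, r_b2 = 134.662197
tip radii: r_a1 = 56.941500, r_a2 = 147.262500
no profile shift: α' = α, a' = a
action lengths: √(r_a1²−r_b1²) = 27.597834, √(r_a2²−r_b2²) = 59.601482
base pitch p_b = π·m·cos α = 11.590514
CR = (27.597834 + 59.601482 − 196.350000·sin 20.03400°)/11.590514 = 1.719870
contact ratio ≈ 1.7199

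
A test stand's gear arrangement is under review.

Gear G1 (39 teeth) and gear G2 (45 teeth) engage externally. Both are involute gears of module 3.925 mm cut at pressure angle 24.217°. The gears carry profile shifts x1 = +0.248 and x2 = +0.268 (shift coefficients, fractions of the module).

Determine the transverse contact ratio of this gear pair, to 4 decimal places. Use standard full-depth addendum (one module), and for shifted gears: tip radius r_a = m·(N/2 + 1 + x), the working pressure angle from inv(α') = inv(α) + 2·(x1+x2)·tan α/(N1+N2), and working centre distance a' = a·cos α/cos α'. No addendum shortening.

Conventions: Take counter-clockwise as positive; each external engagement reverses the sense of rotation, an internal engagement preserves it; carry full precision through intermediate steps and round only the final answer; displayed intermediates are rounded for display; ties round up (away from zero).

single-mesh involute tooth geometry (39T engaging 45T at module 3.925)
base radii: r_b1 = 69.802081, r_b2 = 80.540863
tip radii: r_a1 = 81.435900, r_a2 = 93.289400
inv(α') = inv(24.217°) + 2·(+0.248+0.268)·tan α/(39+45) = 0.03263392  ⇒  α' = 25.67921°
a' = a·cos α / cos α' = 164.8500·cos 24.217°/cos 25.67921° = 166.818930
action lengths: √(r_a1²−r_b1²) = 41.946099, √(r_a2²−r_b2²) = 47.075275
base pitch p_b = π·m·cos α = 11.245626
CR = (41.946099 + 47.075275 − 166.818930·sin 25.67921°)/11.245626 = 1.487990
contact ratio ≈ 1.4880

1.4880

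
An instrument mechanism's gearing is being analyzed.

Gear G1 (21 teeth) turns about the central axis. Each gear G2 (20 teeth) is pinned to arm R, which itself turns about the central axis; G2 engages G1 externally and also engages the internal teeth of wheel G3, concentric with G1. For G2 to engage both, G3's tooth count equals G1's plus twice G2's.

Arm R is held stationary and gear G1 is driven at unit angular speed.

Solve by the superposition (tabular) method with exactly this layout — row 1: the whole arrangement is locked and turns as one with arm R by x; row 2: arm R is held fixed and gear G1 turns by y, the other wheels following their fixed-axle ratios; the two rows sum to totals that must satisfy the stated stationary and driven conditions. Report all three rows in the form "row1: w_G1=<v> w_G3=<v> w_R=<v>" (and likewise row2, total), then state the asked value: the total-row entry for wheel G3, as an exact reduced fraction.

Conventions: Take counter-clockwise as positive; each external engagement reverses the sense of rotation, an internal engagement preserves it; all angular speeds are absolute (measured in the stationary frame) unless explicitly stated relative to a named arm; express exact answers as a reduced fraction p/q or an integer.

planetary set (21T centre, 20T on arm, 61T internal) — Willis relation
row 1 (train locked, turned with arm): all members turn x
superposition row 2 [arm held]: sun y, ring −(21/61)·y, arm 0
boundary: total ω_arm = x = 0 and total ω_sun = x + y = 1  ⇒  y = 1, x = 0
row 2 ring = −(21/61)·1 = -21/61
totals (row 1 + row 2): sun 0 + 1 = 1, ring 0 + (-21/61) = -21/61, arm 0 + 0 = 0
asked cell (total, ring) = -21/61

row1: w_G1=0 w_G3=0 w_R=0
row2: w_G1=1 w_G3=-21/61 w_R=0
total: w_G1=1 w_G3=-21/61 w_R=0
asked value: -21/61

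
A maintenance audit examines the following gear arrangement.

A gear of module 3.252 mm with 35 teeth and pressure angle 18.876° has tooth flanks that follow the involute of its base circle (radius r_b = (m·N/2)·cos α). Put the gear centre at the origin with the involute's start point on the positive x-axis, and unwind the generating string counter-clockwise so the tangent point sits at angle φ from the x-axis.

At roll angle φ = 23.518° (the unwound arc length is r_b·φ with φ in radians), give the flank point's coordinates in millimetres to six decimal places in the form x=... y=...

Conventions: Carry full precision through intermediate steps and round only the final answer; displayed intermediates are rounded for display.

topology: single-mesh involute geometry — m = 3.252, N = 35
pitch radius r_p = m·N/2 = 3.252·35/2 = 56.910000
base radius r_b = r_p·cos α = 56.910000·cos 18.876° = 53.849435
roll angle φ = 23.518° = 0.41046653 rad
x = r_b·(cos φ + φ·sin φ) = 58.196493
y = r_b·(sin φ − φ·cos φ) = 1.220558

x=58.196493 y=1.220558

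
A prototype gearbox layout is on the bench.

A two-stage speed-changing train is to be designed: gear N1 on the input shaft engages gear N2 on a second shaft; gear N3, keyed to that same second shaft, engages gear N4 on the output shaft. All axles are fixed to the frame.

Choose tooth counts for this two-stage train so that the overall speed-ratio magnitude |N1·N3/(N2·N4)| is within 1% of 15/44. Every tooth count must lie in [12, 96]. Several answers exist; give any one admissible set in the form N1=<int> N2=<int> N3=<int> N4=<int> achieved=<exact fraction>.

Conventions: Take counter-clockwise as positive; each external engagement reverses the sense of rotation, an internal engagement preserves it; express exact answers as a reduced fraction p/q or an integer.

design class (target 15/44): fixed-axis compound train
target = 15/44 in lowest terms: an exact hit needs N1·N3 = k·15 and N2·N4 = k·44 for one integer k, every count in [12, 96]; additionally prefer no 1:1 stage (N1 ≠ N2, N3 ≠ N4)
k = 1…11: no 1:1-free in-range split of k·15 and k·44 into factor pairs; take k = 12
k = 12: N1·N3 = 180 = 12·15, N2·N4 = 528 = 44·12
achieved = 12·15/(44·12) = 15/44; |achieved − target| = 0 ≤ 3/880 ✓

N1=12 N2=44 N3=15 N4=12 achieved=15/44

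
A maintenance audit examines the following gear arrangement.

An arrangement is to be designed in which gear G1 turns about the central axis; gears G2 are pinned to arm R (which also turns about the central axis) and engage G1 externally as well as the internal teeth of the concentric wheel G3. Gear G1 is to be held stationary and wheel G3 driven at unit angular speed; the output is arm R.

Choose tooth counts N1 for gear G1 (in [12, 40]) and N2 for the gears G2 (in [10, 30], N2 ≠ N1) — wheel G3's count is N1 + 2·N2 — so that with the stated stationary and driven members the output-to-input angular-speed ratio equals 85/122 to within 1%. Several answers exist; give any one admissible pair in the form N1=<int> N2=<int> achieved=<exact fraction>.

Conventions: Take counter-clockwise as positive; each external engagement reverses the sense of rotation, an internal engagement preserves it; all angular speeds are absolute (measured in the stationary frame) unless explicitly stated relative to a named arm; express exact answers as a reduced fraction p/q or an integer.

N1=37 N2=24 achieved=85/122

design class (target 85/122): planetary set
Willis with ω_sun = 0: ω_arm/ω_ring = N3/(N1+N3); set equal to 85/122  ⇒  N3/N1 = (85/122)/(1 − 85/122) = 85/37
N3 = N1 + 2·N2  ⇒  N2/N1 = (N3/N1 − 1)/2 = (85/37 − 1)/2 = 24/37
smallest multiple with N1 ≥ 12 and N2 ≥ 10: k = 1  ⇒  N1 = 1·37 = 37, N2 = 1·24 = 24 (N1 ≤ 40, N2 ≤ 30, N2 ≠ N1 ✓), N3 = 37 + 2·24 = 85
check: N3/(N1+N3) with N1 = 37, N3 = 85 gives 85/122; |achieved − target| = 0 ≤ 17/2440 ✓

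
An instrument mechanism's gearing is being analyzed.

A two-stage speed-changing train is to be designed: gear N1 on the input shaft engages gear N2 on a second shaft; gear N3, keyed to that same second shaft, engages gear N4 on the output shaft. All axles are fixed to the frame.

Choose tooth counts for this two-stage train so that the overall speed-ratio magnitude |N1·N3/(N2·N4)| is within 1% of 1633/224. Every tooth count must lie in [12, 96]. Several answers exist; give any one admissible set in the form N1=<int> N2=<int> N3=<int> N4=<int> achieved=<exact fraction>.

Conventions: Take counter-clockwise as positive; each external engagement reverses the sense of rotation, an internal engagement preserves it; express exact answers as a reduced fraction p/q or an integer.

N1=23 N2=14 N3=71 N4=16 achieved=1633/224

2-stage fixed-axis compound train for ratio 1633/224
target = 1633/224 in lowest terms: an exact hit needs N1·N3 = k·1633 and N2·N4 = k·224 for one integer k, every count in [12, 96]; additionally prefer no 1:1 stage (N1 ≠ N2, N3 ≠ N4)
k = 1: N1·N3 = 1633 = 23·71, N2·N4 = 224 = 14·16
achieved = 23·71/(14·16) = 1633/224; |achieved − target| = 0 ≤ 1633/22400 ✓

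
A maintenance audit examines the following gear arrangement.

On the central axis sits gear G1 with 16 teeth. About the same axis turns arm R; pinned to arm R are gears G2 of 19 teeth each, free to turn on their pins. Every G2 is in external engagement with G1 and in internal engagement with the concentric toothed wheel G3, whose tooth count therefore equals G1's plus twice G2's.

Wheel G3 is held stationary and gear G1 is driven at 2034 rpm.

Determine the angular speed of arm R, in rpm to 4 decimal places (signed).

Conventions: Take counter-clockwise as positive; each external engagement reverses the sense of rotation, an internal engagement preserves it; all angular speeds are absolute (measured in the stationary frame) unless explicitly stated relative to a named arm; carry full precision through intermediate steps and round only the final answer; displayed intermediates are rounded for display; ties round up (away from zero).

planetary set (16T centre, 19T on arm, 54T internal) — Willis relation
normalise by the input: solve with ω_sun = 1, then scale by 2034 rpm
ring teeth: 16 + 2·19 = 54
16(ω_sun−ω_arm) = −54(ω_ring−ω_arm),  ω_ring = 0, ω_sun = 1
16(1−ω_arm) = −54(0−ω_arm)  ⇒  70·ω_arm = 16  ⇒  ω_arm = 8/35
scale: ω_arm = 8/35 × 2034 rpm = +464.9143 rpm

+464.9143 rpm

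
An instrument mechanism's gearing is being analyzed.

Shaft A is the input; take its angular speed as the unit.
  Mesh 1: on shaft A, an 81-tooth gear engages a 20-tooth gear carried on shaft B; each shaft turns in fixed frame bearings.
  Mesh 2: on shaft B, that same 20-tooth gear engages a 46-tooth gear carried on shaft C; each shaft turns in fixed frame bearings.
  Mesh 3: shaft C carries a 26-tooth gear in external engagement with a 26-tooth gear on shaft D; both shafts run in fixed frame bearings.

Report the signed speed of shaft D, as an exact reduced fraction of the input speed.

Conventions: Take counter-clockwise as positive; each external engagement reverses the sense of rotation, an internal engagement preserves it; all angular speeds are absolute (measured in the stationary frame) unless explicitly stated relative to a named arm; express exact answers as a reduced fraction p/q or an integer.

3-mesh fixed-axis compound train (all bearings frame-fixed)
mesh 1 [81T→20T]: |ω|/ω_in = 1×81/20 = 81/20, sense flips to −
mesh 2 [20T→46T]: |ω|/ω_in = (81/20)×20/46 = 81/46, sense flips to +
mesh 3 [26T→26T]: |ω|/ω_in = (81/46)×26/26 = 81/46, sense flips to −
signed output speed (× input speed) = -81/46

-81/46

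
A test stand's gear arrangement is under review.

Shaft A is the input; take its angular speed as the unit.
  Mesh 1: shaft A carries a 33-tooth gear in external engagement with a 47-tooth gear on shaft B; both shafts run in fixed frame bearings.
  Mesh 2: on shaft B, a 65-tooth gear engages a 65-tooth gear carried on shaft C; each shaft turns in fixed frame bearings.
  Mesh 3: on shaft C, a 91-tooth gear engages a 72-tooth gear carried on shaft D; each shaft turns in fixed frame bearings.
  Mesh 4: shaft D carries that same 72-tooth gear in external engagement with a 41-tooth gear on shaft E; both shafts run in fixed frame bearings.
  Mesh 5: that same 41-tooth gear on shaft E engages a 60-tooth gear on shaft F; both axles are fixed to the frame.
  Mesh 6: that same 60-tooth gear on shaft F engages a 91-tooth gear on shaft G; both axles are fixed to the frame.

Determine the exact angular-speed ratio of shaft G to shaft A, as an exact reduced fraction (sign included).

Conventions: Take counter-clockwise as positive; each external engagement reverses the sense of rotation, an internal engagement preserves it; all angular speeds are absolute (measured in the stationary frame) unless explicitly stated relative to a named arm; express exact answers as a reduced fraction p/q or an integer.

class = fixed-axis compound train [6 meshes; 6 ratios multiply, 6 sense flips]
mesh 1 [33T→47T]: running ratio 33/47, sense −
mesh 2 [65T→65T]: running ratio 33/47, sense +
mesh 3 [91T→72T]: running ratio 1001/1128, sense −
mesh 4 [72T→41T]: running ratio 3003/1927, sense +
mesh 5 [41T→60T]: running ratio 1001/940, sense −
mesh 6 [60T→91T]: running ratio 33/47, sense +
ω_out/ω_in = 33/47

33/47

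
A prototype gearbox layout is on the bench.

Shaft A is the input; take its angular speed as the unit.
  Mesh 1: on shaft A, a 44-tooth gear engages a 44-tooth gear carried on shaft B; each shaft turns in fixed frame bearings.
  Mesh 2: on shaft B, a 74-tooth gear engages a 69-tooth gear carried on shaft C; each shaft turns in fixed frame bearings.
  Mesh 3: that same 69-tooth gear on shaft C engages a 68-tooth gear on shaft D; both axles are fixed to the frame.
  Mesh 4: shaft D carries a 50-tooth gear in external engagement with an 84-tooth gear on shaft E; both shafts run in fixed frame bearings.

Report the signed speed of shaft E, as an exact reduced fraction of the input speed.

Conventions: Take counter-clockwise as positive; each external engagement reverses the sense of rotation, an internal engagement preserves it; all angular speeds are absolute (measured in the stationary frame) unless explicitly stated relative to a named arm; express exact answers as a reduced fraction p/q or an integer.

925/1428

4-mesh fixed-axis compound train (all bearings frame-fixed)
mesh 1 [44T→44T]: |ω|/ω_in = 1×44/44 = 1, sense flips to −
mesh 2 [74T→69T]: |ω|/ω_in = 1×74/69 = 74/69, sense flips to +
mesh 3 [69T→68T]: |ω|/ω_in = (74/69)×69/68 = 37/34, sense flips to −
mesh 4 [50T→84T]: |ω|/ω_in = (37/34)×50/84 = 925/1428, sense flips to +
signed output speed (× input speed) = 925/1428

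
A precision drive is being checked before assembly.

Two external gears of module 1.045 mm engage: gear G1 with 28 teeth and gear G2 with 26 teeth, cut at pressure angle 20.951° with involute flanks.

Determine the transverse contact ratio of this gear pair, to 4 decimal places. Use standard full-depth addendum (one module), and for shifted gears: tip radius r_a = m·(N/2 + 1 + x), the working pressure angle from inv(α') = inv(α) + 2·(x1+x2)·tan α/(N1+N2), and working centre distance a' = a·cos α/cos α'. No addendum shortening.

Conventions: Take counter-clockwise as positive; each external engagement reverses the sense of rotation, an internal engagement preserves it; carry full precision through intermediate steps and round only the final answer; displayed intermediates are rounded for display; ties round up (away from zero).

class = single-mesh tooth geometry [involute pair 28T × 26T, m = 1.045]
base radii: r_b1 = 13.662760, r_b2 = 12.686849
tip radii: r_a1 = 15.675000, r_a2 = 14.630000
no profile shift: α' = α, a' = a
action lengths: √(r_a1²−r_b1²) = 7.683398, √(r_a2²−r_b2²) = 7.285655
base pitch p_b = π·m·cos α = 3.065916
CR = (7.683398 + 7.285655 − 28.215000·sin 20.95100°)/3.065916 = 1.591769
contact ratio ≈ 1.5918

1.5918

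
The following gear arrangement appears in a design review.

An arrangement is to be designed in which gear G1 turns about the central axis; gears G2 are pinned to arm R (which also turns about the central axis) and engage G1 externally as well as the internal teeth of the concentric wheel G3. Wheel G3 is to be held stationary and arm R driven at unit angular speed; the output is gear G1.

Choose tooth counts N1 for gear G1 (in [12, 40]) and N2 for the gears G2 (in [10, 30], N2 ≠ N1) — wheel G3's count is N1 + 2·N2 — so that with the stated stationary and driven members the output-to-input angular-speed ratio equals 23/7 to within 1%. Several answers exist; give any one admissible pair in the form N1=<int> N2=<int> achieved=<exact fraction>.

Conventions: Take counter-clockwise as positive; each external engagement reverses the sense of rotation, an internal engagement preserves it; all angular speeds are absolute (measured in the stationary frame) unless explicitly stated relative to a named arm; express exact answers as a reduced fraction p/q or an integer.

topology: planetary set — design target 23/7, arm = carrier (Willis)
Willis with ω_ring = 0: ω_sun/ω_arm = (N1+N3)/N1; set equal to 23/7  ⇒  N3/N1 = 23/7 − 1 = 16/7
N3 = N1 + 2·N2  ⇒  N2/N1 = (N3/N1 − 1)/2 = (16/7 − 1)/2 = 9/14
smallest multiple with N1 ≥ 12 and N2 ≥ 10: k = 2  ⇒  N1 = 2·14 = 28, N2 = 2·9 = 18 (N1 ≤ 40, N2 ≤ 30, N2 ≠ N1 ✓), N3 = 28 + 2·18 = 64
check: (N1+N3)/N1 with N1 = 28, N3 = 64 gives 23/7; |achieved − target| = 0 ≤ 23/700 ✓

N1=28 N2=18 achieved=23/7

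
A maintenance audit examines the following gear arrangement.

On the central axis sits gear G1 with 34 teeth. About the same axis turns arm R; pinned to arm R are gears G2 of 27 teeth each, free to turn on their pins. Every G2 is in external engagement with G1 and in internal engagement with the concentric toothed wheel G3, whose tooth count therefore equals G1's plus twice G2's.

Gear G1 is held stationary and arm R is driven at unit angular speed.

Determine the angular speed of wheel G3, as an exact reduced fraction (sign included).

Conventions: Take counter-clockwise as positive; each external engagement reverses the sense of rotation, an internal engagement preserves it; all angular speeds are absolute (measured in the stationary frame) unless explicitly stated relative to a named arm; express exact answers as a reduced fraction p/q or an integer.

planetary set (34T centre, 27T on arm, 88T internal) — Willis relation
ring teeth: 34 + 2·27 = 88
34(ω_sun−ω_arm) = −88(ω_ring−ω_arm),  ω_sun = 0, ω_arm = 1
ω_ring = 1 − (34/88)(0−1) = 61/44
exact speed ratio = 61/44

61/44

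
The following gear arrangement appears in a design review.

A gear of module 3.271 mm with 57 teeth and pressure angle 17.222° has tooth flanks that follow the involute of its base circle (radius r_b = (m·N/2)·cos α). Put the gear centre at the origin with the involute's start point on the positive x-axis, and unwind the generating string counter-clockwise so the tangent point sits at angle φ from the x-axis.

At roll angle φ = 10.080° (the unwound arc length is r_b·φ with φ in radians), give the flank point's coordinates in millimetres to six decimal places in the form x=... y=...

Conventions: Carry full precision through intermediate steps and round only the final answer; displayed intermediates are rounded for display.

single-mesh involute tooth geometry (57T wheel at module 3.271)
pitch radius r_p = m·N/2 = 3.271·57/2 = 93.223500
base radius r_b = r_p·cos α = 93.223500·cos 17.222° = 89.043801
roll angle φ = 10.080° = 0.17592919 rad
x = r_b·(cos φ + φ·sin φ) = 90.411157
y = r_b·(sin φ − φ·cos φ) = 0.161121

x=90.411157 y=0.161121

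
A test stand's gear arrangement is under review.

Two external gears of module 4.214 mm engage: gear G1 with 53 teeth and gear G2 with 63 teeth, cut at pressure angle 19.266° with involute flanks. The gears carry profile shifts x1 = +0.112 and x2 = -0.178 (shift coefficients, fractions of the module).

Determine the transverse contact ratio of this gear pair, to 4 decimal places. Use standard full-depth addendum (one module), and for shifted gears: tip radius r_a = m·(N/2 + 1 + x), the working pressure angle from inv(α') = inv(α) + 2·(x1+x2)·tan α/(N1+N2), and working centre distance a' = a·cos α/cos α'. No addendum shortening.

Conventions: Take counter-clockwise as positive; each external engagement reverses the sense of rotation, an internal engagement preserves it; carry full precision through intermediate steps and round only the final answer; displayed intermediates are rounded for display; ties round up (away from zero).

1.8282

topology: single-mesh involute geometry — m = 4.214, 53T/63T pair
base radii: r_b1 = 105.417080, r_b2 = 125.307095
tip radii: r_a1 = 116.356968, r_a2 = 136.204908
inv(α') = inv(19.266°) + 2·(+0.112-0.178)·tan α/(53+63) = 0.01287610  ⇒  α' = 19.07748°
a' = a·cos α / cos α' = 244.4120·cos 19.266°/cos 19.07748° = 244.132563
action lengths: √(r_a1²−r_b1²) = 49.256302, √(r_a2²−r_b2²) = 53.384539
base pitch p_b = π·m·cos α = 12.497265
CR = (49.256302 + 53.384539 − 244.132563·sin 19.07748°)/12.497265 = 1.828157
contact ratio ≈ 1.8282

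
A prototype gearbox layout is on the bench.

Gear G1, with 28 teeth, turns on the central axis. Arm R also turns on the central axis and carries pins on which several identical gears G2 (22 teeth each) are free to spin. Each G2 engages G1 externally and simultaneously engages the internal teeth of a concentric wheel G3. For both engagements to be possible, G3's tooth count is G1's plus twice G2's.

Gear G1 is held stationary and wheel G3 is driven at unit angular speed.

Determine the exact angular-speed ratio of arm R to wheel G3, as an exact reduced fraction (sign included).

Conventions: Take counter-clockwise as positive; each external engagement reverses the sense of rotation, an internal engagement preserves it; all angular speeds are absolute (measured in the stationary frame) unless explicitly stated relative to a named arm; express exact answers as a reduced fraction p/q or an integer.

class = planetary set [G3 = 28+2·22 = 72; Willis about the carrier]
ring teeth: 28 + 2·22 = 72
28(ω_sun−ω_arm) = −72(ω_ring−ω_arm),  ω_sun = 0, ω_ring = 1
28(0−ω_arm) = −72(1−ω_arm)  ⇒  100·ω_arm = 72  ⇒  ω_arm = 18/25
ω_out/ω_in = 18/25

18/25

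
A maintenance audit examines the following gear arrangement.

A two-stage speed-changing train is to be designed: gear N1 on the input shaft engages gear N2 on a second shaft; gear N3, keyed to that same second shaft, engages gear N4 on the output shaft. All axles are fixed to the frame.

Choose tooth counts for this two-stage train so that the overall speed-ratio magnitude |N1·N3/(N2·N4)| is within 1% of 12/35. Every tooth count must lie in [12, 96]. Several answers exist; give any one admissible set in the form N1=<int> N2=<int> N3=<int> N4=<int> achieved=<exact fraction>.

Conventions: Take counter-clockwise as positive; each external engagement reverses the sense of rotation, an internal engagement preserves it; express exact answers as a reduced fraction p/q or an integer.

topology: fixed-axis compound train — 2 stages, target 12/35
target = 12/35 in lowest terms: an exact hit needs N1·N3 = k·12 and N2·N4 = k·35 for one integer k, every count in [12, 96]; additionally prefer no 1:1 stage (N1 ≠ N2, N3 ≠ N4)
k = 1…11: no 1:1-free in-range split of k·12 and k·35 into factor pairs; take k = 12
k = 12: N1·N3 = 144 = 12·12, N2·N4 = 420 = 14·30
achieved = 12·12/(14·30) = 12/35; |achieved − target| = 0 ≤ 3/875 ✓

N1=12 N2=14 N3=12 N4=30 achieved=12/35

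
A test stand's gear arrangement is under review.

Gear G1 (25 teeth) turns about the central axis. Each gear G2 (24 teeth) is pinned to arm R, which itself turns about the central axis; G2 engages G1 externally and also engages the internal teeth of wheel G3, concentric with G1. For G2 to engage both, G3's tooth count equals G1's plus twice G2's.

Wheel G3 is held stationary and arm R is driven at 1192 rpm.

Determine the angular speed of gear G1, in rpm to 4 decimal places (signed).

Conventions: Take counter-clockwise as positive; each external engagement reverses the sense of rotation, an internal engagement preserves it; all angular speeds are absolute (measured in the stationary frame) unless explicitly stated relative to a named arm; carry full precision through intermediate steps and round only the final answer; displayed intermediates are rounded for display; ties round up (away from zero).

+4672.6400 rpm

class = planetary set [G3 = 25+2·24 = 73; Willis about the carrier]
normalise by the input: solve with ω_arm = 1, then scale by 1192 rpm
ring teeth: 25 + 2·24 = 73
25(ω_sun−ω_arm) = −73(ω_ring−ω_arm),  ω_ring = 0, ω_arm = 1
ω_sun = 1 − (73/25)(0−1) = 98/25
scale: ω_sun = 98/25 × 1192 rpm = +4672.6400 rpm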